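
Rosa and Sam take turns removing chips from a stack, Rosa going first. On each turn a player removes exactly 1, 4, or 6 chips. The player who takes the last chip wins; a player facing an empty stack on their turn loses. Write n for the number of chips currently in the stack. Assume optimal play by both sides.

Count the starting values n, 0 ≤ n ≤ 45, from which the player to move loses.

Build the W/L table. Terminal = L. A non-terminal position is W if it has a move to some L; otherwise it is L.
n=0: no move → L
n=1: reaches L-position 0 → W
n=2: only reaches 1(W), which is W → L
n=3: reaches L-position 2 → W
n=4: reaches L-position 0 → W
n=5: only reaches 4(W), 1(W), all W → L
n=6: reaches L-position 5 → W
n=7: only reaches 6(W), 3(W), 1(W), all W → L
n=8: reaches L-position 7 → W
n=9: reaches L-position 5 → W
n=10: only reaches 9(W), 6(W), 4(W), all W → L
n=11: reaches L-position 10 → W
n=12: only reaches 11(W), 8(W), 6(W), all W → L
n=13: reaches L-position 12 → W
n=14: reaches L-position 10 → W
n=15: only reaches 14(W), 11(W), 9(W), all W → L
n=16: reaches L-position 15 → W
n=17: only reaches 16(W), 13(W), 11(W), all W → L
n=18: reaches L-position 17 → W
n=19: reaches L-position 15 → W
n=20: only reaches 19(W), 16(W), 14(W), all W → L
n=21: reaches L-position 20 → W
n=22: only reaches 21(W), 18(W), 16(W), all W → L
n=23: reaches L-position 22 → W
n=24: reaches L-position 20 → W
n=25: only reaches 24(W), 21(W), 19(W), all W → L
n=26: reaches L-position 25 → W
n=27: only reaches 26(W), 23(W), 21(W), all W → L
n=28: reaches L-position 27 → W
n=29: reaches L-position 25 → W
n=30: only reaches 29(W), 26(W), 24(W), all W → L
n=31: reaches L-position 30 → W
n=32: only reaches 31(W), 28(W), 26(W), all W → L
n=33: reaches L-position 32 → W
n=34: reaches L-position 30 → W
n=35: only reaches 34(W), 31(W), 29(W), all W → L
n=36: reaches L-position 35 → W
n=37: only reaches 36(W), 33(W), 31(W), all W → L
n=38: reaches L-position 37 → W
n=39: reaches L-position 35 → W
n=40: only reaches 39(W), 36(W), 34(W), all W → L
n=41: reaches L-position 40 → W
n=42: only reaches 41(W), 38(W), 36(W), all W → L
n=43: reaches L-position 42 → W
n=44: reaches L-position 40 → W
n=45: only reaches 44(W), 41(W), 39(W), all W → L
L entries with 0 ≤ n ≤ 45: n = 0, 2, 5, 7, 10, 12, 15, 17, 20, 22, 25, 27, 30, 32, 35, 37, 40, 42, 45; that makes 19.

19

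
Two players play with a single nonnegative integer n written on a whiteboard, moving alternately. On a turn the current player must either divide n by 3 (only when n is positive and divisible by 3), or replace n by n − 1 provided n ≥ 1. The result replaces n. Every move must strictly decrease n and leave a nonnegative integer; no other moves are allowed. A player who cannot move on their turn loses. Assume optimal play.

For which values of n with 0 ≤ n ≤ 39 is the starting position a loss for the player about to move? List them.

Positions with no move are L. A position that does have a move is losing for the player to move precisely when every available move leads to a winning position for the opponent. Fill in the labels:
n=0: no move → L
n=1: can move to 0, which is L ⇒ W
n=2: the only move is to 1(W), a W ⇒ L
n=3: can move to 2, which is L ⇒ W
n=4: the only move is to 3(W), a W ⇒ L
n=5: can move to 4, which is L ⇒ W
n=6: can move to 2, which is L ⇒ W
n=7: the only move is to 6(W), a W ⇒ L
n=8: can move to 7, which is L ⇒ W
n=9: moves to 3(W), 8(W); every one is W ⇒ L
n=10: can move to 9, which is L ⇒ W
n=11: the only move is to 10(W), a W ⇒ L
n=12: can move to 4, which is L ⇒ W
n=13: the only move is to 12(W), a W ⇒ L
n=14: can move to 13, which is L ⇒ W
n=15: moves to 5(W), 14(W); every one is W ⇒ L
n=16: can move to 15, which is L ⇒ W
n=17: the only move is to 16(W), a W ⇒ L
n=18: can move to 17, which is L ⇒ W
n=19: the only move is to 18(W), a W ⇒ L
n=20: can move to 19, which is L ⇒ W
n=21: can move to 7, which is L ⇒ W
n=22: the only move is to 21(W), a W ⇒ L
n=23: can move to 22, which is L ⇒ W
n=24: moves to 8(W), 23(W); every one is W ⇒ L
n=25: can move to 24, which is L ⇒ W
n=26: the only move is to 25(W), a W ⇒ L
n=27: can move to 9, which is L ⇒ W
n=28: the only move is to 27(W), a W ⇒ L
n=29: can move to 28, which is L ⇒ W
n=30: moves to 10(W), 29(W); every one is W ⇒ L
n=31: can move to 30, which is L ⇒ W
n=32: the only move is to 31(W), a W ⇒ L
n=33: can move to 11, which is L ⇒ W
n=34: the only move is to 33(W), a W ⇒ L
n=35: can move to 34, which is L ⇒ W
n=36: moves to 12(W), 35(W); every one is W ⇒ L
n=37: can move to 36, which is L ⇒ W
n=38: the only move is to 37(W), a W ⇒ L
n=39: can move to 13, which is L ⇒ W
The losing starting values of n are exactly the entries labelled L in this table (19 of them).

0, 2, 4, 7, 9, 11, 13, 15, 17, 19, 22, 24, 26, 28, 30, 32, 34, 36, 38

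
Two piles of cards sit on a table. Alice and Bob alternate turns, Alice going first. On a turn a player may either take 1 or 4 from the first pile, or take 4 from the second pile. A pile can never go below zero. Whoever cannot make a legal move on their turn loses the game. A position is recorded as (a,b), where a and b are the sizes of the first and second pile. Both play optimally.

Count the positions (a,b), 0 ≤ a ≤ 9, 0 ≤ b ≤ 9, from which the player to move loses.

Positions with no move are L. A position that does have a move is losing for the player to move precisely when every available move leads to a winning position for the opponent. Fill in the labels:
Every move lowers a or b (never raises either), so fill the grid row by row in increasing a, and left to right within a row: each cell's successors are then already labelled.
      b=0  b=1  b=2  b=3  b=4  b=5  b=6  b=7  b=8  b=9
a=0:    L    L    L    L    W    W    W    W    L    L
a=1:    W    W    W    W    L    L    L    L    W    W
a=2:    L    L    L    L    W    W    W    W    L    L
a=3:    W    W    W    W    L    L    L    L    W    W
a=4:    W    W    W    W    W    W    W    W    W    W
a=5:    L    L    L    L    W    W    W    W    L    L
a=6:    W    W    W    W    L    L    L    L    W    W
a=7:    L    L    L    L    W    W    W    W    L    L
a=8:    W    W    W    W    L    L    L    L    W    W
a=9:    W    W    W    W    W    W    W    W    W    W
Cells with no legal move (terminal, hence L): (0,0), (0,1), (0,2), (0,3).
The remaining L cells, each justified by listing all of its moves:
(0,8): only reaches (0,4)(W), which is W → L
(0,9): only reaches (0,5)(W), which is W → L
(1,4): only reaches (0,4)(W), (1,0)(W), all W → L
(1,5): only reaches (0,5)(W), (1,1)(W), all W → L
(1,6): only reaches (0,6)(W), (1,2)(W), all W → L
(1,7): only reaches (0,7)(W), (1,3)(W), all W → L
(2,0): only reaches (1,0)(W), which is W → L
(2,1): only reaches (1,1)(W), which is W → L
(2,2): only reaches (1,2)(W), which is W → L
(2,3): only reaches (1,3)(W), which is W → L
(2,8): only reaches (1,8)(W), (2,4)(W), all W → L
(2,9): only reaches (1,9)(W), (2,5)(W), all W → L
(3,4): only reaches (2,4)(W), (3,0)(W), all W → L
(3,5): only reaches (2,5)(W), (3,1)(W), all W → L
(3,6): only reaches (2,6)(W), (3,2)(W), all W → L
(3,7): only reaches (2,7)(W), (3,3)(W), all W → L
(5,0): only reaches (4,0)(W), (1,0)(W), all W → L
(5,1): only reaches (4,1)(W), (1,1)(W), all W → L
(5,2): only reaches (4,2)(W), (1,2)(W), all W → L
(5,3): only reaches (4,3)(W), (1,3)(W), all W → L
(5,8): only reaches (4,8)(W), (1,8)(W), (5,4)(W), all W → L
(5,9): only reaches (4,9)(W), (1,9)(W), (5,5)(W), all W → L
(6,4): only reaches (5,4)(W), (2,4)(W), (6,0)(W), all W → L
(6,5): only reaches (5,5)(W), (2,5)(W), (6,1)(W), all W → L
(6,6): only reaches (5,6)(W), (2,6)(W), (6,2)(W), all W → L
(6,7): only reaches (5,7)(W), (2,7)(W), (6,3)(W), all W → L
(7,0): only reaches (6,0)(W), (3,0)(W), all W → L
(7,1): only reaches (6,1)(W), (3,1)(W), all W → L
(7,2): only reaches (6,2)(W), (3,2)(W), all W → L
(7,3): only reaches (6,3)(W), (3,3)(W), all W → L
(7,8): only reaches (6,8)(W), (3,8)(W), (7,4)(W), all W → L
(7,9): only reaches (6,9)(W), (3,9)(W), (7,5)(W), all W → L
(8,4): only reaches (7,4)(W), (4,4)(W), (8,0)(W), all W → L
(8,5): only reaches (7,5)(W), (4,5)(W), (8,1)(W), all W → L
(8,6): only reaches (7,6)(W), (4,6)(W), (8,2)(W), all W → L
(8,7): only reaches (7,7)(W), (4,7)(W), (8,3)(W), all W → L
Every other cell has at least one move into one of the L cells above, so it is W.
L cells per row: a=0: 6, a=1: 4, a=2: 6, a=3: 4, a=4: 0, a=5: 6, a=6: 4, a=7: 6, a=8: 4, a=9: 0; total 40.

40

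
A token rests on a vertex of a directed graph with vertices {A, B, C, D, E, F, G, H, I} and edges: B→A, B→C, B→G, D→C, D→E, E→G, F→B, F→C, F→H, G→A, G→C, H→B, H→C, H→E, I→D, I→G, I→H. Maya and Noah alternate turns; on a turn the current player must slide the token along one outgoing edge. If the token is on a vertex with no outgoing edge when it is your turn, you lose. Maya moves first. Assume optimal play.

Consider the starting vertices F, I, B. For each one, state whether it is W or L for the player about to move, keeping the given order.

F: W, I: L, B: W

Positions with no move are L. A position that does have a move is losing for the player to move precisely when every available move leads to a winning position for the opponent. Fill in the labels:
Every edge goes from a vertex to one that appears earlier in the order A, C, G, B, E, H, F, D, I, so processing vertices in that order labels each vertex after all of its successors.
A: no outgoing edge → L
C: no outgoing edge → L
G: W (go to C, an L position)
B: W (go to C, an L position)
E: L (sole option G(W) is W)
H: W (go to E, an L position)
F: W (go to C, an L position)
D: W (go to E, an L position)
I: L (options D(W), H(W), G(W) are all W)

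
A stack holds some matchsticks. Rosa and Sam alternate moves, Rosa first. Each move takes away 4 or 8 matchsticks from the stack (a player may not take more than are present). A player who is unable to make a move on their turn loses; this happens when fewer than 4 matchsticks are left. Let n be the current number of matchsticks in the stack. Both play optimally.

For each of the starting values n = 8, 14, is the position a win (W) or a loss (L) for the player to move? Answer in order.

8: W, 14: L

Positions with no move are L. A position that does have a move is losing for the player to move precisely when every available move leads to a winning position for the opponent. Fill in the labels:
n=0: no move → L
n=1: no move → L
n=2: no move → L
n=3: no move → L
n=4: can move to 0, which is L ⇒ W
n=5: can move to 1, which is L ⇒ W
n=6: can move to 2, which is L ⇒ W
n=7: can move to 3, which is L ⇒ W
n=8: can move to 0, which is L ⇒ W
n=9: can move to 1, which is L ⇒ W
n=10: can move to 2, which is L ⇒ W
n=11: can move to 3, which is L ⇒ W
n=12: moves to 8(W), 4(W); every one is W ⇒ L
n=13: moves to 9(W), 5(W); every one is W ⇒ L
n=14: moves to 10(W), 6(W); every one is W ⇒ L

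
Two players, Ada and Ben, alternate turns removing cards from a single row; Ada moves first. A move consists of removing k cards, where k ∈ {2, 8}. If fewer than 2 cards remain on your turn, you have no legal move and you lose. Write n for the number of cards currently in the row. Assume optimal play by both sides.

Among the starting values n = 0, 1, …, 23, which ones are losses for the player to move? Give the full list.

Work bottom-up. With no move the player to move loses. Otherwise the position is W if at least one move leads to an L position for the opponent, and L if every move leads to a W.
n=0: no move → L
n=1: no move → L
n=2: W (go to 0, an L position)
n=3: W (go to 1, an L position)
n=4: L (sole option 2(W) is W)
n=5: L (sole option 3(W) is W)
n=6: W (go to 4, an L position)
n=7: W (go to 5, an L position)
n=8: W (go to 0, an L position)
n=9: W (go to 1, an L position)
n=10: L (options 8(W), 2(W) are all W)
n=11: L (options 9(W), 3(W) are all W)
n=12: W (go to 10, an L position)
n=13: W (go to 11, an L position)
n=14: L (options 12(W), 6(W) are all W)
n=15: L (options 13(W), 7(W) are all W)
n=16: W (go to 14, an L position)
n=17: W (go to 15, an L position)
n=18: W (go to 10, an L position)
n=19: W (go to 11, an L position)
n=20: L (options 18(W), 12(W) are all W)
n=21: L (options 19(W), 13(W) are all W)
n=22: W (go to 20, an L position)
n=23: W (go to 21, an L position)
Reading off the rows marked L gives the requested list; there are 10 such values of n.

0, 1, 4, 5, 10, 11, 14, 15, 20, 21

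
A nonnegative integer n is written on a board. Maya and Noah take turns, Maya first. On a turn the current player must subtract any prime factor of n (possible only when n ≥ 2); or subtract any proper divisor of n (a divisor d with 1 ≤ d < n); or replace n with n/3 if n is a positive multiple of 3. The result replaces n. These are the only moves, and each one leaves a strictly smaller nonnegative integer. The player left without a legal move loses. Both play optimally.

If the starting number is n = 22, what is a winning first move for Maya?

Move to 20.

Classify positions by backward induction: terminal positions (no move available) are L. From any other position, the mover wins iff some move reaches an L.
n=0: no move → L
n=1: no move → L
n=2: reaches L-position 0 → W
n=3: reaches L-position 0 → W
n=4: only reaches 2(W), 3(W), all W → L
n=5: reaches L-position 0 → W
n=6: reaches L-position 4 → W
n=7: reaches L-position 0 → W
n=8: reaches L-position 4 → W
n=9: only reaches 3(W), 6(W), 8(W), all W → L
n=10: reaches L-position 9 → W
n=11: reaches L-position 0 → W
n=12: reaches L-position 4 → W
n=13: reaches L-position 0 → W
n=14: only reaches 7(W), 12(W), 13(W), all W → L
n=15: reaches L-position 14 → W
n=16: reaches L-position 14 → W
n=17: reaches L-position 0 → W
n=18: reaches L-position 9 → W
n=19: reaches L-position 0 → W
n=20: only reaches 10(W), 15(W), 16(W), 18(W), 19(W), all W → L
n=21: reaches L-position 14 → W
n=22: reaches L-position 20 → W
From 22, the L positions reachable in one move are: 20.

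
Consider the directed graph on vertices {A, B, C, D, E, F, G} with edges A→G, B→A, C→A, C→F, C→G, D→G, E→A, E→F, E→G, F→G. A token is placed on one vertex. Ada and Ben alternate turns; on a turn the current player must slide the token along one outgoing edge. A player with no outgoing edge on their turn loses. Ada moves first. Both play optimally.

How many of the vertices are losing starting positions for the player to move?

Classify positions by backward induction: terminal positions (no move available) are L. From any other position, the mover wins iff some move reaches an L.
Every edge goes from a vertex to one that appears earlier in the order G, A, F, C, E, B, D, so processing vertices in that order labels each vertex after all of its successors.
G: no outgoing edge → L
A: W (go to G, an L position)
F: W (go to G, an L position)
C: W (go to G, an L position)
E: W (go to G, an L position)
B: L (sole option A(W) is W)
D: W (go to G, an L position)
The L vertices are B, G; that is 2 in all.

2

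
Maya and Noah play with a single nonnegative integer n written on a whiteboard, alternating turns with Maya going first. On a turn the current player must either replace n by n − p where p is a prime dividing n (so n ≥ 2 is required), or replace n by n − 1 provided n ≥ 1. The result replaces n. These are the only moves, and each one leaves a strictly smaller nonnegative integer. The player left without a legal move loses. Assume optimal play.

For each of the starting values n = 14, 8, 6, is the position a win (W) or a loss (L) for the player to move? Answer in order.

Label each position W (a win for the player to move) or L (a loss). A position with no legal move is L; any other position is W exactly when some move reaches an L, and L when every move reaches a W.
n=0: no move → L
n=1: W (go to 0, an L position)
n=2: W (go to 0, an L position)
n=3: W (go to 0, an L position)
n=4: L (options 2(W), 3(W) are all W)
n=5: W (go to 0, an L position)
n=6: W (go to 4, an L position)
n=7: W (go to 0, an L position)
n=8: L (options 6(W), 7(W) are all W)
n=9: W (go to 8, an L position)
n=10: W (go to 8, an L position)
n=11: W (go to 0, an L position)
n=12: L (options 9(W), 10(W), 11(W) are all W)
n=13: W (go to 0, an L position)
n=14: W (go to 12, an L position)

14: W, 8: L, 6: W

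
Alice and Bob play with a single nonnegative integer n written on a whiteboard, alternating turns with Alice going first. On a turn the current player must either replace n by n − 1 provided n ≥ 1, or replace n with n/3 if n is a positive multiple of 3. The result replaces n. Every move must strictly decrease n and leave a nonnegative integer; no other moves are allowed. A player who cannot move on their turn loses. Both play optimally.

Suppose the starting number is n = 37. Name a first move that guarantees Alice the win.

Label each position W (a win for the player to move) or L (a loss). A position with no legal move is L; any other position is W exactly when some move reaches an L, and L when every move reaches a W.
n=0: no move → L
n=1: reaches L-position 0 → W
n=2: only reaches 1(W), which is W → L
n=3: reaches L-position 2 → W
n=4: only reaches 3(W), which is W → L
n=5: reaches L-position 4 → W
n=6: reaches L-position 2 → W
n=7: only reaches 6(W), which is W → L
n=8: reaches L-position 7 → W
n=9: only reaches 3(W), 8(W), all W → L
n=10: reaches L-position 9 → W
n=11: only reaches 10(W), which is W → L
n=12: reaches L-position 4 → W
n=13: only reaches 12(W), which is W → L
n=14: reaches L-position 13 → W
n=15: only reaches 5(W), 14(W), all W → L
n=16: reaches L-position 15 → W
n=17: only reaches 16(W), which is W → L
n=18: reaches L-position 17 → W
n=19: only reaches 18(W), which is W → L
n=20: reaches L-position 19 → W
n=21: reaches L-position 7 → W
n=22: only reaches 21(W), which is W → L
n=23: reaches L-position 22 → W
n=24: only reaches 8(W), 23(W), all W → L
n=25: reaches L-position 24 → W
n=26: only reaches 25(W), which is W → L
n=27: reaches L-position 9 → W
n=28: only reaches 27(W), which is W → L
n=29: reaches L-position 28 → W
n=30: only reaches 10(W), 29(W), all W → L
n=31: reaches L-position 30 → W
n=32: only reaches 31(W), which is W → L
n=33: reaches L-position 11 → W
n=34: only reaches 33(W), which is W → L
n=35: reaches L-position 34 → W
n=36: only reaches 12(W), 35(W), all W → L
n=37: reaches L-position 36 → W
From 37, the L positions reachable in one move are: 36.

Move to 36.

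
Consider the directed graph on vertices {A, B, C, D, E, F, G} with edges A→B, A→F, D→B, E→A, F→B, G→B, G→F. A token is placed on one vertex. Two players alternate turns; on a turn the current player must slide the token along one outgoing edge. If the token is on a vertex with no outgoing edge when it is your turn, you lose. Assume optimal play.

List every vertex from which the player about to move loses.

Build the W/L table. Terminal = L. A non-terminal position is W if it has a move to some L; otherwise it is L.
Every edge goes from a vertex to one that appears earlier in the order B, C, F, A, E, D, G, so processing vertices in that order labels each vertex after all of its successors.
B: no outgoing edge → L
C: no outgoing edge → L
F: reaches L-position B → W
A: reaches L-position B → W
E: only reaches A(W), which is W → L
D: reaches L-position B → W
G: reaches L-position B → W
Reading off the rows marked L gives the requested list; there are 3 such vertices.

B, C, E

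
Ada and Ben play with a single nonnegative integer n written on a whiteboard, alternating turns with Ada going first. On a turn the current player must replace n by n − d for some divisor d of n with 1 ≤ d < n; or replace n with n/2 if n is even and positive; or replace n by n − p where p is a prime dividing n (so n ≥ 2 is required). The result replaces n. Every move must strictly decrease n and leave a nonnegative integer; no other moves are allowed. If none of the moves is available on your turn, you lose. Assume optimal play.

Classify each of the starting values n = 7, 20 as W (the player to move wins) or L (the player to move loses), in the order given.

Classify positions by backward induction: terminal positions (no move available) are L. From any other position, the mover wins iff some move reaches an L.
n=0: no move → L
n=1: no move → L
n=2: →0(L), so W
n=3: →0(L), so W
n=4: →2(W), 3(W) — all W, so L
n=5: →0(L), so W
n=6: →4(L), so W
n=7: →0(L), so W
n=8: →4(L), so W
n=9: →6(W), 8(W) — all W, so L
n=10: →9(L), so W
n=11: →0(L), so W
n=12: →9(L), so W
n=13: →0(L), so W
n=14: →7(W), 12(W), 13(W) — all W, so L
n=15: →14(L), so W
n=16: →14(L), so W
n=17: →0(L), so W
n=18: →9(L), so W
n=19: →0(L), so W
n=20: →10(W), 15(W), 16(W), 18(W), 19(W) — all W, so L

7: W, 20: L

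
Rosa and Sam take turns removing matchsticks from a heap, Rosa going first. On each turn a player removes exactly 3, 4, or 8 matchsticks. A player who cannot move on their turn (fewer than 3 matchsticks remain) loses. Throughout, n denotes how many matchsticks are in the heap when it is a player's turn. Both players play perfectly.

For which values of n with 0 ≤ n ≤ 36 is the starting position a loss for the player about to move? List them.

0, 1, 2, 7, 12, 13, 14, 19, 24, 25, 26, 31, 36

Classify positions by backward induction: terminal positions (no move available) are L. From any other position, the mover wins iff some move reaches an L.
n=0: no move → L
n=1: no move → L
n=2: no move → L
n=3: →0(L), so W
n=4: →1(L), so W
n=5: →2(L), so W
n=6: →2(L), so W
n=7: →4(W), 3(W) — all W, so L
n=8: →0(L), so W
n=9: →1(L), so W
n=10: →7(L), so W
n=11: →7(L), so W
n=12: →9(W), 8(W), 4(W) — all W, so L
n=13: →10(W), 9(W), 5(W) — all W, so L
n=14: →11(W), 10(W), 6(W) — all W, so L
n=15: →12(L), so W
n=16: →13(L), so W
n=17: →14(L), so W
n=18: →14(L), so W
n=19: →16(W), 15(W), 11(W) — all W, so L
n=20: →12(L), so W
n=21: →13(L), so W
n=22: →19(L), so W
n=23: →19(L), so W
n=24: →21(W), 20(W), 16(W) — all W, so L
n=25: →22(W), 21(W), 17(W) — all W, so L
n=26: →23(W), 22(W), 18(W) — all W, so L
n=27: →24(L), so W
n=28: →25(L), so W
n=29: →26(L), so W
n=30: →26(L), so W
n=31: →28(W), 27(W), 23(W) — all W, so L
n=32: →24(L), so W
n=33: →25(L), so W
n=34: →31(L), so W
n=35: →31(L), so W
n=36: →33(W), 32(W), 28(W) — all W, so L
Reading off the rows marked L gives the requested list; there are 13 such values of n.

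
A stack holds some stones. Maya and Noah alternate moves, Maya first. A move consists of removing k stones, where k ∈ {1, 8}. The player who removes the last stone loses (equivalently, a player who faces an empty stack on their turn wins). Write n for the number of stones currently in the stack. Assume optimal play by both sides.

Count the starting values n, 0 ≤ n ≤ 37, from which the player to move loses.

17

Label each position W (a win for the player to move) or L (a loss). A position with no legal move is W; any other position is W exactly when some move reaches an L, and L when every move reaches a W.
n=0: no move; the opponent has just taken the last stone and therefore loses → W
n=1: L (sole option 0(W) is W)
n=2: W (go to 1, an L position)
n=3: L (sole option 2(W) is W)
n=4: W (go to 3, an L position)
n=5: L (sole option 4(W) is W)
n=6: W (go to 5, an L position)
n=7: L (sole option 6(W) is W)
n=8: W (go to 7, an L position)
n=9: W (go to 1, an L position)
n=10: L (options 9(W), 2(W) are all W)
n=11: W (go to 10, an L position)
n=12: L (options 11(W), 4(W) are all W)
n=13: W (go to 12, an L position)
n=14: L (options 13(W), 6(W) are all W)
n=15: W (go to 14, an L position)
n=16: L (options 15(W), 8(W) are all W)
n=17: W (go to 16, an L position)
n=18: W (go to 10, an L position)
n=19: L (options 18(W), 11(W) are all W)
n=20: W (go to 19, an L position)
n=21: L (options 20(W), 13(W) are all W)
n=22: W (go to 21, an L position)
n=23: L (options 22(W), 15(W) are all W)
n=24: W (go to 23, an L position)
n=25: L (options 24(W), 17(W) are all W)
n=26: W (go to 25, an L position)
n=27: W (go to 19, an L position)
n=28: L (options 27(W), 20(W) are all W)
n=29: W (go to 28, an L position)
n=30: L (options 29(W), 22(W) are all W)
n=31: W (go to 30, an L position)
n=32: L (options 31(W), 24(W) are all W)
n=33: W (go to 32, an L position)
n=34: L (options 33(W), 26(W) are all W)
n=35: W (go to 34, an L position)
n=36: W (go to 28, an L position)
n=37: L (options 36(W), 29(W) are all W)
L entries with 0 ≤ n ≤ 37: n = 1, 3, 5, 7, 10, 12, 14, 16, 19, 21, 23, 25, 28, 30, 32, 34, 37; that makes 17.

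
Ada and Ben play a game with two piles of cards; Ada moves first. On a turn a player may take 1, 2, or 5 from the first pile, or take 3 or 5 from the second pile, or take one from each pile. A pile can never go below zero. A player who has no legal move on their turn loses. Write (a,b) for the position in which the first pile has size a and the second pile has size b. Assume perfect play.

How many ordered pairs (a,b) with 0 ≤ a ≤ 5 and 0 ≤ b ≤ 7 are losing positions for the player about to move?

14

Positions with no move are L. A position that does have a move is losing for the player to move precisely when every available move leads to a winning position for the opponent. Fill in the labels:
Every move lowers a or b (never raises either), so fill the grid row by row in increasing a, and left to right within a row: each cell's successors are then already labelled.
      b=0  b=1  b=2  b=3  b=4  b=5  b=6  b=7
a=0:    L    L    L    W    W    W    W    W
a=1:    W    W    W    W    L    L    L    W
a=2:    W    W    W    L    W    W    W    W
a=3:    L    L    L    W    W    W    W    W
a=4:    W    W    W    W    L    L    L    W
a=5:    W    W    W    L    W    W    W    W
Cells with no legal move (terminal, hence L): (0,0), (0,1), (0,2).
The remaining L cells, each justified by listing all of its moves:
(1,4): moves to (0,4)(W), (1,1)(W), (0,3)(W); every one is W ⇒ L
(1,5): moves to (0,5)(W), (1,2)(W), (1,0)(W), (0,4)(W); every one is W ⇒ L
(1,6): moves to (0,6)(W), (1,3)(W), (1,1)(W), (0,5)(W); every one is W ⇒ L
(2,3): moves to (1,3)(W), (0,3)(W), (2,0)(W), (1,2)(W); every one is W ⇒ L
(3,0): moves to (2,0)(W), (1,0)(W); every one is W ⇒ L
(3,1): moves to (2,1)(W), (1,1)(W), (2,0)(W); every one is W ⇒ L
(3,2): moves to (2,2)(W), (1,2)(W), (2,1)(W); every one is W ⇒ L
(4,4): moves to (3,4)(W), (2,4)(W), (4,1)(W), (3,3)(W); every one is W ⇒ L
(4,5): moves to (3,5)(W), (2,5)(W), (4,2)(W), (4,0)(W), (3,4)(W); every one is W ⇒ L
(4,6): moves to (3,6)(W), (2,6)(W), (4,3)(W), (4,1)(W), (3,5)(W); every one is W ⇒ L
(5,3): moves to (4,3)(W), (3,3)(W), (0,3)(W), (5,0)(W), (4,2)(W); every one is W ⇒ L
Every other cell has at least one move into one of the L cells above, so it is W.
L cells per row: a=0: 3, a=1: 3, a=2: 1, a=3: 3, a=4: 3, a=5: 1; total 14.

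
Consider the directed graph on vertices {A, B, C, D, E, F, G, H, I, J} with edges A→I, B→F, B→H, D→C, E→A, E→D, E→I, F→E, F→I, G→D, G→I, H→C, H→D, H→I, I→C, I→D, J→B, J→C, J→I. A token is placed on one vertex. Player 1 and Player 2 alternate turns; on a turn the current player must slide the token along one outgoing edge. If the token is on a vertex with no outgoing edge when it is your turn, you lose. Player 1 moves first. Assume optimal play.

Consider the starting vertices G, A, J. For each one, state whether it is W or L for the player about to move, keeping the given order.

G: L, A: L, J: W

Label each position W (a win for the player to move) or L (a loss). A position with no legal move is L; any other position is W exactly when some move reaches an L, and L when every move reaches a W.
Every edge goes from a vertex to one that appears earlier in the order C, D, I, H, A, E, F, G, B, J, so processing vertices in that order labels each vertex after all of its successors.
C: no outgoing edge → L
D: reaches L-position C → W
I: reaches L-position C → W
H: reaches L-position C → W
A: only reaches I(W), which is W → L
E: reaches L-position A → W
F: only reaches E(W), I(W), all W → L
G: only reaches I(W), D(W), all W → L
B: reaches L-position F → W
J: reaches L-position C → W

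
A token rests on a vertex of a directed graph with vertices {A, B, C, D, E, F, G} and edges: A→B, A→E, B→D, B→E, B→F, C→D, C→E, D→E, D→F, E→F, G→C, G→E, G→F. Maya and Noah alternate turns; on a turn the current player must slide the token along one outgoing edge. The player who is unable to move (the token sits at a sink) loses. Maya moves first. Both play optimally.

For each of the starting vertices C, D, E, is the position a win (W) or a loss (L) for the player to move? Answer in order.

Work bottom-up. With no move the player to move loses. Otherwise the position is W if at least one move leads to an L position for the opponent, and L if every move leads to a W.
Every edge goes from a vertex to one that appears earlier in the order F, E, D, C, B, A, G, so processing vertices in that order labels each vertex after all of its successors.
F: no outgoing edge → L
E: W (go to F, an L position)
D: W (go to F, an L position)
C: L (options D(W), E(W) are all W)
B: W (go to F, an L position)
A: L (options B(W), E(W) are all W)
G: W (go to C, an L position)

C: L, D: W, E: W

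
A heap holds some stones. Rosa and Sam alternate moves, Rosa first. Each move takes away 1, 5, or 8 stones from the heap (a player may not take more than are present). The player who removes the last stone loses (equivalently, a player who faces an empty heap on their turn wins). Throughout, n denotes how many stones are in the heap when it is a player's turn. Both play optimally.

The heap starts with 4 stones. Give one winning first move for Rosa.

Remove 1, leaving 3.

Positions with no move are W. A position that does have a move is losing for the player to move precisely when every available move leads to a winning position for the opponent. Fill in the labels:
n=0: no move; the opponent has just taken the last stone and therefore loses → W
n=1: L (sole option 0(W) is W)
n=2: W (go to 1, an L position)
n=3: L (sole option 2(W) is W)
n=4: W (go to 3, an L position)
From 4, the L positions reachable in one move are: 3.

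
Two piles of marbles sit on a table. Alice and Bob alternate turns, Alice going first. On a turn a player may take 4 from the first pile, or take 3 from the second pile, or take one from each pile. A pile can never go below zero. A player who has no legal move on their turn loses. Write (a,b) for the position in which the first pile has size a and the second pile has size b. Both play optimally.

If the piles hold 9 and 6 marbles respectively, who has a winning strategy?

Use the standard recursion: the mover loses at a terminal position; elsewhere, the mover wins exactly when some move hands the opponent an L position.
No move ever increases a pile, so every position that can arise here has a ≤ 9 and b ≤ 6; it is enough to label the cells with 0 ≤ a ≤ 9 and 0 ≤ b ≤ 6.
Every move lowers a or b (never raises either), so fill the grid row by row in increasing a, and left to right within a row: each cell's successors are then already labelled.
      b=0  b=1  b=2  b=3  b=4  b=5  b=6
a=0:    L    L    L    W    W    W    L
a=1:    L    W    W    W    L    L    L
a=2:    L    W    L    W    L    W    W
a=3:    L    W    L    W    L    W    L
a=4:    W    W    W    W    L    W    W
a=5:    W    L    L    L    W    W    W
a=6:    W    L    W    W    W    L    L
a=7:    W    L    W    L    W    L    W
a=8:    L    L    W    W    W    L    W
a=9:    L    W    W    W    L    L    W
Cells with no legal move (terminal, hence L): (0,0), (0,1), (0,2), (1,0), (2,0), (3,0).
The remaining L cells, each justified by listing all of its moves:
(0,6): only reaches (0,3)(W), which is W → L
(1,4): only reaches (1,1)(W), (0,3)(W), all W → L
(1,5): only reaches (1,2)(W), (0,4)(W), all W → L
(1,6): only reaches (1,3)(W), (0,5)(W), all W → L
(2,2): only reaches (1,1)(W), which is W → L
(2,4): only reaches (2,1)(W), (1,3)(W), all W → L
(3,2): only reaches (2,1)(W), which is W → L
(3,4): only reaches (3,1)(W), (2,3)(W), all W → L
(3,6): only reaches (3,3)(W), (2,5)(W), all W → L
(4,4): only reaches (0,4)(W), (4,1)(W), (3,3)(W), all W → L
(5,1): only reaches (1,1)(W), (4,0)(W), all W → L
(5,2): only reaches (1,2)(W), (4,1)(W), all W → L
(5,3): only reaches (1,3)(W), (5,0)(W), (4,2)(W), all W → L
(6,1): only reaches (2,1)(W), (5,0)(W), all W → L
(6,5): only reaches (2,5)(W), (6,2)(W), (5,4)(W), all W → L
(6,6): only reaches (2,6)(W), (6,3)(W), (5,5)(W), all W → L
(7,1): only reaches (3,1)(W), (6,0)(W), all W → L
(7,3): only reaches (3,3)(W), (7,0)(W), (6,2)(W), all W → L
(7,5): only reaches (3,5)(W), (7,2)(W), (6,4)(W), all W → L
(8,0): only reaches (4,0)(W), which is W → L
(8,1): only reaches (4,1)(W), (7,0)(W), all W → L
(8,5): only reaches (4,5)(W), (8,2)(W), (7,4)(W), all W → L
(9,0): only reaches (5,0)(W), which is W → L
(9,4): only reaches (5,4)(W), (9,1)(W), (8,3)(W), all W → L
(9,5): only reaches (5,5)(W), (9,2)(W), (8,4)(W), all W → L
Every other cell has at least one move into one of the L cells above, so it is W.
From (9,6) Alice can move to (8,5), reaching an L position.

Alice wins.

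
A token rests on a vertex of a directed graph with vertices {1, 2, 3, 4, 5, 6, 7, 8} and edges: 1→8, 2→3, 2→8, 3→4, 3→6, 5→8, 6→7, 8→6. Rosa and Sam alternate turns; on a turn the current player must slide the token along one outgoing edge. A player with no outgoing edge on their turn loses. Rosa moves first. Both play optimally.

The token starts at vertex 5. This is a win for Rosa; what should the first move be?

Label each position W (a win for the player to move) or L (a loss). A position with no legal move is L; any other position is W exactly when some move reaches an L, and L when every move reaches a W.
Every edge goes from a vertex to one that appears earlier in the order 4, 7, 6, 8, 3, 2, 5, 1, so processing vertices in that order labels each vertex after all of its successors.
4: no outgoing edge → L
7: no outgoing edge → L
6: →7(L), so W
8: →6(W) only, which is W, so L
3: →4(L), so W
2: →8(L), so W
5: →8(L), so W
1: →8(L), so W
From 5, the L positions reachable in one move are: 8.

Move to 8.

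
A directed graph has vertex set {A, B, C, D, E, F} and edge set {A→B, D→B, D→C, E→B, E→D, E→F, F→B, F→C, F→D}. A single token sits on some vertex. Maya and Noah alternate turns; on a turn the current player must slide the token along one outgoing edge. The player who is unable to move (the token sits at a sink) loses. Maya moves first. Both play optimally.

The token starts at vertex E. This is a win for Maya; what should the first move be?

Work bottom-up. With no move the player to move loses. Otherwise the position is W if at least one move leads to an L position for the opponent, and L if every move leads to a W.
Every edge goes from a vertex to one that appears earlier in the order B, C, D, F, A, E, so processing vertices in that order labels each vertex after all of its successors.
B: no outgoing edge → L
C: no outgoing edge → L
D: reaches L-position C → W
F: reaches L-position C → W
A: reaches L-position B → W
E: reaches L-position B → W
From E, the L positions reachable in one move are: B.

Move to B.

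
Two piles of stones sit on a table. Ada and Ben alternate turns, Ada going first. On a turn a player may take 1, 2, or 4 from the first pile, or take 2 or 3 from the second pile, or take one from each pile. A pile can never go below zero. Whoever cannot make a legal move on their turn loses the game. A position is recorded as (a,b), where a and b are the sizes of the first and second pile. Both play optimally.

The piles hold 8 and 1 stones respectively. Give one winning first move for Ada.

Work bottom-up. With no move the player to move loses. Otherwise the position is W if at least one move leads to an L position for the opponent, and L if every move leads to a W.
No move ever increases a pile, so every position that can arise here has a ≤ 8 and b ≤ 1; it is enough to label the cells with 0 ≤ a ≤ 8 and 0 ≤ b ≤ 1.
Every move lowers a or b (never raises either), so fill the grid row by row in increasing a, and left to right within a row: each cell's successors are then already labelled.
      b=0  b=1
a=0:    L    L
a=1:    W    W
a=2:    W    W
a=3:    L    L
a=4:    W    W
a=5:    W    W
a=6:    L    L
a=7:    W    W
a=8:    W    W
Cells with no legal move (terminal, hence L): (0,0), (0,1).
The remaining L cells, each justified by listing all of its moves:
(3,0): L (options (2,0)(W), (1,0)(W) are all W)
(3,1): L (options (2,1)(W), (1,1)(W), (2,0)(W) are all W)
(6,0): L (options (5,0)(W), (4,0)(W), (2,0)(W) are all W)
(6,1): L (options (5,1)(W), (4,1)(W), (2,1)(W), (5,0)(W) are all W)
Every other cell has at least one move into one of the L cells above, so it is W.
From (8,1), the L positions reachable in one move are: (6,1).

Move to (6,1).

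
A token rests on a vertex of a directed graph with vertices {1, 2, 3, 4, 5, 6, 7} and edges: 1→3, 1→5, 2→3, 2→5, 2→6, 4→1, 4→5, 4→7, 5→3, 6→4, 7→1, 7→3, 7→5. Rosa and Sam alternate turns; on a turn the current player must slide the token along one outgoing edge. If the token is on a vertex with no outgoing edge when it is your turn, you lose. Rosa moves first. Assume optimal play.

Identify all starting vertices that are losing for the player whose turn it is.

3, 4

Use the standard recursion: the mover loses at a terminal position; elsewhere, the mover wins exactly when some move hands the opponent an L position.
Every edge goes from a vertex to one that appears earlier in the order 3, 5, 1, 7, 4, 6, 2, so processing vertices in that order labels each vertex after all of its successors.
3: no outgoing edge → L
5: reaches L-position 3 → W
1: reaches L-position 3 → W
7: reaches L-position 3 → W
4: only reaches 7(W), 1(W), 5(W), all W → L
6: reaches L-position 4 → W
2: reaches L-position 3 → W
Reading off the rows marked L gives the requested list; there are 2 such vertices.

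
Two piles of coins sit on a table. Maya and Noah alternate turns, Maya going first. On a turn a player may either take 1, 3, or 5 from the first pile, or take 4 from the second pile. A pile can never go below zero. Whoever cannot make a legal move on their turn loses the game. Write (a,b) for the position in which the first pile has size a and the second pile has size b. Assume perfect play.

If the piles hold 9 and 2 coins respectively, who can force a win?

Maya wins.

Use the standard recursion: the mover loses at a terminal position; elsewhere, the mover wins exactly when some move hands the opponent an L position.
No move ever increases a pile, so every position that can arise here has a ≤ 9 and b ≤ 2; it is enough to label the cells with 0 ≤ a ≤ 9 and 0 ≤ b ≤ 2.
Every move lowers a or b (never raises either), so fill the grid row by row in increasing a, and left to right within a row: each cell's successors are then already labelled.
      b=0  b=1  b=2
a=0:    L    L    L
a=1:    W    W    W
a=2:    L    L    L
a=3:    W    W    W
a=4:    L    L    L
a=5:    W    W    W
a=6:    L    L    L
a=7:    W    W    W
a=8:    L    L    L
a=9:    W    W    W
Cells with no legal move (terminal, hence L): (0,0), (0,1), (0,2).
The remaining L cells, each justified by listing all of its moves:
(2,0): only reaches (1,0)(W), which is W → L
(2,1): only reaches (1,1)(W), which is W → L
(2,2): only reaches (1,2)(W), which is W → L
(4,0): only reaches (3,0)(W), (1,0)(W), all W → L
(4,1): only reaches (3,1)(W), (1,1)(W), all W → L
(4,2): only reaches (3,2)(W), (1,2)(W), all W → L
(6,0): only reaches (5,0)(W), (3,0)(W), (1,0)(W), all W → L
(6,1): only reaches (5,1)(W), (3,1)(W), (1,1)(W), all W → L
(6,2): only reaches (5,2)(W), (3,2)(W), (1,2)(W), all W → L
(8,0): only reaches (7,0)(W), (5,0)(W), (3,0)(W), all W → L
(8,1): only reaches (7,1)(W), (5,1)(W), (3,1)(W), all W → L
(8,2): only reaches (7,2)(W), (5,2)(W), (3,2)(W), all W → L
Every other cell has at least one move into one of the L cells above, so it is W.
The starting position (9,2) is W: Maya should move to (8,2), handing over an L position.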